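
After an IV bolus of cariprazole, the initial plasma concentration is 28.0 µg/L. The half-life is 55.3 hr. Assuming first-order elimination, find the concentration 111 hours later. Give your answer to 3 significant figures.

6.96 µg/L

k = ln 2 / 55.3 = 0.01253 hr⁻¹
C(t) = C₀ e^(−kt) = 28.0 × e^(−0.01253 × 111) = 28.0 × e^(−1.391) = 28.0 × 0.2487 ≈ 6.96 µg/L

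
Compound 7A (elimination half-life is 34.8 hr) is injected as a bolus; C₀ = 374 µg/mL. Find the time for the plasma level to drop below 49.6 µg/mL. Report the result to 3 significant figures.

k = ln 2 / 34.8 = 0.01992 hr⁻¹
C(t) = C₀ e^(−kt)  ⇒  t = ln(C₀/C) / k
t = ln(374/49.6) / 0.01992 = 2.020 / 0.01992 ≈ 101 hours

101 hours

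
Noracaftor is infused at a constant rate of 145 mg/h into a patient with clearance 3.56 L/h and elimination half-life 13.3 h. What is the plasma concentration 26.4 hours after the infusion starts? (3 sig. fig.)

30.4 mg/L

Css = rate / CL = 145 / 3.56 = 40.73 mg/L
k = ln 2 / 13.3 = 0.05212 h⁻¹
C(t) = Css (1 − e^(−kt)) = 40.73 × (1 − e^(−1.376)) = 40.73 × 0.7474 ≈ 30.4 mg/L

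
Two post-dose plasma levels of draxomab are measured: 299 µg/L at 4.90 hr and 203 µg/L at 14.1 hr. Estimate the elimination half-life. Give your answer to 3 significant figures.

k = ln(C₁/C₂) / (t₂ − t₁) = ln(299/203) / (14.1 − 4.90)
  = 0.3872 / 9.200 = 0.04209 hr⁻¹
t½ = ln 2 / k = ln 2 / 0.04209 ≈ 16.5 hours

16.5 hours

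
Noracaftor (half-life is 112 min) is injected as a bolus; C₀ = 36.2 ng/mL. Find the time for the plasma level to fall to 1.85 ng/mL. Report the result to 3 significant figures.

k = ln 2 / 112 = 0.006189 min⁻¹
C(t) = C₀ e^(−kt)  ⇒  t = ln(C₀/C) / k
t = ln(36.2/1.85) / 0.006189 = 2.974 / 0.006189 ≈ 481 minutes

481 minutes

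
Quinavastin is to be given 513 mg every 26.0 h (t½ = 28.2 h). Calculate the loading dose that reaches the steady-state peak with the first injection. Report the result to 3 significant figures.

k = ln 2 / 28.2 = 0.02458 h⁻¹
Accumulation ratio R = 1 / (1 − e^(−kτ)) = 1 / (1 − e^(−0.02458×26.0)) = 1 / (1 − 0.5278) = 2.118
Loading dose = maintenance dose × R = 513 × 2.118 ≈ 1090 mg

1090 mg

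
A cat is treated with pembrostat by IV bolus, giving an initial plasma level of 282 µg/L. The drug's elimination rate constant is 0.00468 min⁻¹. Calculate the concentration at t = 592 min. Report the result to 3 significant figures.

C(t) = C₀ e^(−kt) = 282 × e^(−0.004680 × 592) = 282 × e^(−2.771) = 282 × 0.06263 ≈ 17.7 µg/L

17.7 µg/L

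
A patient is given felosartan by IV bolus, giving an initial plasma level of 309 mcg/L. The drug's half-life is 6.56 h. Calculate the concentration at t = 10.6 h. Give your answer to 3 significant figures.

k = ln 2 / 6.56 = 0.1057 h⁻¹
C(t) = C₀ e^(−kt) = 309 × e^(−0.1057 × 10.6) = 309 × e^(−1.120) = 309 × 0.3263 ≈ 101 mcg/L

101 mcg/L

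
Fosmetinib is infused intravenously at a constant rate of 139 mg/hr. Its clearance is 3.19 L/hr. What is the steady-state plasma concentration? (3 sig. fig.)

43.6 mg/L

Css = infusion rate / CL = 139 / 3.19 ≈ 43.6 mg/L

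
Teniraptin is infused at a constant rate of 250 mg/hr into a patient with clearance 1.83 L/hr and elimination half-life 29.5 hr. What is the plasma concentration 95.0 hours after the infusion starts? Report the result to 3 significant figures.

122 µg/mL

Css = rate / CL = 250 / 1.83 = 136.6 µg/mL
k = ln 2 / 29.5 = 0.02350 hr⁻¹
C(t) = Css (1 − e^(−kt)) = 136.6 × (1 − e^(−2.232)) = 136.6 × 0.8927 ≈ 122 µg/mL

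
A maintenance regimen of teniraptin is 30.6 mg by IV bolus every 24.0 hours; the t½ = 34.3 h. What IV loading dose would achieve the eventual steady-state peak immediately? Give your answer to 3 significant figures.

k = ln 2 / 34.3 = 0.02021 h⁻¹
Accumulation ratio R = 1 / (1 − e^(−kτ)) = 1 / (1 − e^(−0.02021×24.0)) = 1 / (1 − 0.6157) = 2.602
Loading dose = maintenance dose × R = 30.6 × 2.602 ≈ 79.6 mg

79.6 mg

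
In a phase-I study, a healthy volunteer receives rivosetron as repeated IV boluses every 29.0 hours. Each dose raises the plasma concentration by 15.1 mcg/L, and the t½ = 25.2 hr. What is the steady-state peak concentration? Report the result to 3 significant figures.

k = ln 2 / 25.2 = 0.02751 hr⁻¹
Fraction remaining after one interval: e^(−kτ) = e^(−0.02751 × 29.0) = 0.4504
R = 1 / (1 − 0.4504) = 1.819
Css,max = 15.1 × 1.819 ≈ 27.5 mcg/L

27.5 mcg/L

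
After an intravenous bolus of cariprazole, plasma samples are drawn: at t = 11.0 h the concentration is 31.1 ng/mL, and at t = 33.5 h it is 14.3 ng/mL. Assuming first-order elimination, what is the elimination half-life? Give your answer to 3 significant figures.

20.1 hours

k = ln(C₁/C₂) / (t₂ − t₁) = ln(31.1/14.3) / (33.5 − 11.0)
  = 0.7769 / 22.50 = 0.03453 h⁻¹
t½ = ln 2 / k = ln 2 / 0.03453 ≈ 20.1 hours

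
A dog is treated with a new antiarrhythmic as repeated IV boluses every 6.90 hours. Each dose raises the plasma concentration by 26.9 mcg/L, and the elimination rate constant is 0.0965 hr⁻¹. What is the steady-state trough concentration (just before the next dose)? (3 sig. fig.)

28.4 mcg/L

Fraction remaining after one interval: e^(−kτ) = e^(−0.09650 × 6.90) = 0.5138
R = 1 / (1 − 0.5138) = 2.057
Css,max = 26.9 × 2.057 = 55.33 mcg/L
Css,min = Css,max × e^(−kτ) = 55.33 × 0.5138 ≈ 28.4 mcg/L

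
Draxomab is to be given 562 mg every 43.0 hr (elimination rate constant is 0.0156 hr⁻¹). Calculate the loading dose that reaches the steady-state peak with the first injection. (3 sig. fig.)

Accumulation ratio R = 1 / (1 − e^(−kτ)) = 1 / (1 − e^(−0.01560×43.0)) = 1 / (1 − 0.5113) = 2.046
Loading dose = maintenance dose × R = 562 × 2.046 ≈ 1150 mg

1150 mg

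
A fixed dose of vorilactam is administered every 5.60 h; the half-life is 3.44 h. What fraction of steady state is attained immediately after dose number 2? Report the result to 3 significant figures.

k = ln 2 / 3.44 = 0.2015 h⁻¹
f_n = 1 − e^(−nkτ) = 1 − e^(−2 × 0.2015 × 5.60) = 1 − e^(−2.257) = 1 − 0.1047 ≈ 0.895

0.895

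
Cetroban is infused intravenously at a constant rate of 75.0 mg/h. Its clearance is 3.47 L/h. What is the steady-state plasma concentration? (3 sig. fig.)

Css = infusion rate / CL = 75.0 / 3.47 ≈ 21.6 mg/L

21.6 mg/L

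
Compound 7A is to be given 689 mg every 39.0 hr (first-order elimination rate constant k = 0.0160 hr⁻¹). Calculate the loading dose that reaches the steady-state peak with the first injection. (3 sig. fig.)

Accumulation ratio R = 1 / (1 − e^(−kτ)) = 1 / (1 − e^(−0.01600×39.0)) = 1 / (1 − 0.5358) = 2.154
Loading dose = maintenance dose × R = 689 × 2.154 ≈ 1480 mg

1480 mg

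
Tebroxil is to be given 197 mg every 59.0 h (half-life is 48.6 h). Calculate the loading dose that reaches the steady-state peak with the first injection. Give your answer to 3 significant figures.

k = ln 2 / 48.6 = 0.01426 h⁻¹
Accumulation ratio R = 1 / (1 − e^(−kτ)) = 1 / (1 − e^(−0.01426×59.0)) = 1 / (1 − 0.4311) = 1.758
Loading dose = maintenance dose × R = 197 × 1.758 ≈ 346 mg

346 mg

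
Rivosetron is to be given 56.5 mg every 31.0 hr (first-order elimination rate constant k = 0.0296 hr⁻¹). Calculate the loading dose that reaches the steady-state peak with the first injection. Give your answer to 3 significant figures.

Accumulation ratio R = 1 / (1 − e^(−kτ)) = 1 / (1 − e^(−0.02960×31.0)) = 1 / (1 − 0.3995) = 1.665
Loading dose = maintenance dose × R = 56.5 × 1.665 ≈ 94.1 mg

94.1 mg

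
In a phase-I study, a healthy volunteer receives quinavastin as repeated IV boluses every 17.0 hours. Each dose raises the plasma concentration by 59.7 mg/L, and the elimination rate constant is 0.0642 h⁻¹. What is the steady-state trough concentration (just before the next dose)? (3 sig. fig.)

30.2 mg/L

Fraction remaining after one interval: e^(−kτ) = e^(−0.06420 × 17.0) = 0.3357
R = 1 / (1 − 0.3357) = 1.505
Css,max = 59.7 × 1.505 = 89.88 mg/L
Css,min = Css,max × e^(−kτ) = 89.88 × 0.3357 ≈ 30.2 mg/L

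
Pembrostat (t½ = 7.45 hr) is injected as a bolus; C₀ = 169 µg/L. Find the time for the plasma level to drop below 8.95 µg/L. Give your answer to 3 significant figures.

k = ln 2 / 7.45 = 0.09304 hr⁻¹
C(t) = C₀ e^(−kt)  ⇒  t = ln(C₀/C) / k
t = ln(169/8.95) / 0.09304 = 2.938 / 0.09304 ≈ 31.6 hours

31.6 hours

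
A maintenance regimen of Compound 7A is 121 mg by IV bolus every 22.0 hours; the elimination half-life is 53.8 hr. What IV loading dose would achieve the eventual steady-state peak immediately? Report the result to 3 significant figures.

k = ln 2 / 53.8 = 0.01288 hr⁻¹
Accumulation ratio R = 1 / (1 − e^(−kτ)) = 1 / (1 − e^(−0.01288×22.0)) = 1 / (1 − 0.7532) = 4.052
Loading dose = maintenance dose × R = 121 × 4.052 ≈ 490 mg

490 mg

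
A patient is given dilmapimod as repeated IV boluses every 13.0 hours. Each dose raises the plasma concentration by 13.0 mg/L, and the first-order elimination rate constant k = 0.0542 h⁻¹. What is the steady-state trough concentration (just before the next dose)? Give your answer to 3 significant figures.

12.7 mg/L

Fraction remaining after one interval: e^(−kτ) = e^(−0.05420 × 13.0) = 0.4943
R = 1 / (1 − 0.4943) = 1.977
Css,max = 13.0 × 1.977 = 25.71 mg/L
Css,min = Css,max × e^(−kτ) = 25.71 × 0.4943 ≈ 12.7 mg/L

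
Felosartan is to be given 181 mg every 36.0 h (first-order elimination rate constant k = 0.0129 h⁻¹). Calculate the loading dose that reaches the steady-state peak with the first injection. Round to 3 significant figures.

487 mg

Accumulation ratio R = 1 / (1 − e^(−kτ)) = 1 / (1 − e^(−0.01290×36.0)) = 1 / (1 − 0.6285) = 2.692
Loading dose = maintenance dose × R = 181 × 2.692 ≈ 487 mg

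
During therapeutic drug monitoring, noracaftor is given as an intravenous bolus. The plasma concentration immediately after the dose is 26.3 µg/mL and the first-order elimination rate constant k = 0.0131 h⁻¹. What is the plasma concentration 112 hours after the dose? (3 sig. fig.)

C(t) = C₀ e^(−kt) = 26.3 × e^(−0.01310 × 112) = 26.3 × e^(−1.467) = 26.3 × 0.2306 ≈ 6.06 µg/mL

6.06 µg/mL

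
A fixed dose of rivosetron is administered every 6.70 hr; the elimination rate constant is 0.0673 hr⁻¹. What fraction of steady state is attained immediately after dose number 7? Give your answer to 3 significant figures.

0.957

f_n = 1 − e^(−nkτ) = 1 − e^(−7 × 0.06730 × 6.70) = 1 − e^(−3.156) = 1 − 0.04258 ≈ 0.957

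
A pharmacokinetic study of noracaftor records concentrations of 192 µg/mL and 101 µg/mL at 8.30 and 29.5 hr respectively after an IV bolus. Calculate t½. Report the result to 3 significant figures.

22.9 hours

k = ln(C₁/C₂) / (t₂ − t₁) = ln(192/101) / (29.5 − 8.30)
  = 0.6424 / 21.20 = 0.03030 hr⁻¹
t½ = ln 2 / k = ln 2 / 0.03030 ≈ 22.9 hours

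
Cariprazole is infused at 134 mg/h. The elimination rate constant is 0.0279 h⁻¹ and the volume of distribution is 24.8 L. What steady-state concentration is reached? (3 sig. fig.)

194 µg/mL

CL = k · V = 0.0279 × 24.8 = 0.6919 L/h
Css = rate / CL = 134 / 0.6919 ≈ 194 µg/mL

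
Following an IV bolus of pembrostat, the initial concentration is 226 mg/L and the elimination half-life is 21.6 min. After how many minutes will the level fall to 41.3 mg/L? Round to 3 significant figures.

53.0 minutes

k = ln 2 / 21.6 = 0.03209 min⁻¹
C(t) = C₀ e^(−kt)  ⇒  t = ln(C₀/C) / k
t = ln(226/41.3) / 0.03209 = 1.700 / 0.03209 ≈ 53.0 minutes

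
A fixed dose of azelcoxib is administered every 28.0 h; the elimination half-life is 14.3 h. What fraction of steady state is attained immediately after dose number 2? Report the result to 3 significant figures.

k = ln 2 / 14.3 = 0.04847 h⁻¹
f_n = 1 − e^(−nkτ) = 1 − e^(−2 × 0.04847 × 28.0) = 1 − e^(−2.714) = 1 − 0.06624 ≈ 0.934

0.934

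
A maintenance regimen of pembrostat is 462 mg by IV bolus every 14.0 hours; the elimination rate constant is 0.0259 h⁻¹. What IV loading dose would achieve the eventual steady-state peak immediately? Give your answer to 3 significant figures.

Accumulation ratio R = 1 / (1 − e^(−kτ)) = 1 / (1 − e^(−0.02590×14.0)) = 1 / (1 − 0.6959) = 3.288
Loading dose = maintenance dose × R = 462 × 3.288 ≈ 1520 mg

1520 mg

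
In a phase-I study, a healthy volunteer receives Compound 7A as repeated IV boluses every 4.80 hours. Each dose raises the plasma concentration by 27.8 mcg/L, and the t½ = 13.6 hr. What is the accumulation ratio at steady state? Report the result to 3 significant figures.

4.61

k = ln 2 / 13.6 = 0.05097 hr⁻¹
Fraction remaining after one interval: e^(−kτ) = e^(−0.05097 × 4.80) = 0.7830
R = 1 / (1 − 0.7830) = 1 / 0.2170 ≈ 4.61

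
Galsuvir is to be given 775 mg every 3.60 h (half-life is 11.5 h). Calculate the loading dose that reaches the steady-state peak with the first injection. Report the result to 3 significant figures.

k = ln 2 / 11.5 = 0.06027 h⁻¹
Accumulation ratio R = 1 / (1 − e^(−kτ)) = 1 / (1 − e^(−0.06027×3.60)) = 1 / (1 − 0.8049) = 5.127
Loading dose = maintenance dose × R = 775 × 5.127 ≈ 3970 mg

3970 mg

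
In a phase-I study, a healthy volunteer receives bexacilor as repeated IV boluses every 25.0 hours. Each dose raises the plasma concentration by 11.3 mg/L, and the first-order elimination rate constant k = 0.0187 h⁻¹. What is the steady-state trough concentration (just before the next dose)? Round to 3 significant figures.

19.0 mg/L

Fraction remaining after one interval: e^(−kτ) = e^(−0.01870 × 25.0) = 0.6266
R = 1 / (1 − 0.6266) = 2.678
Css,max = 11.3 × 2.678 = 30.26 mg/L
Css,min = Css,max × e^(−kτ) = 30.26 × 0.6266 ≈ 19.0 mg/L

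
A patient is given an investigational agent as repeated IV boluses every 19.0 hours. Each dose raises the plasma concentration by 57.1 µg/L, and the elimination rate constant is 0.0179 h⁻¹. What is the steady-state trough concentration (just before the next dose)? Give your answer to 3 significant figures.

Fraction remaining after one interval: e^(−kτ) = e^(−0.01790 × 19.0) = 0.7117
R = 1 / (1 − 0.7117) = 3.469
Css,max = 57.1 × 3.469 = 198.1 µg/L
Css,min = Css,max × e^(−kτ) = 198.1 × 0.7117 ≈ 141 µg/L

141 µg/L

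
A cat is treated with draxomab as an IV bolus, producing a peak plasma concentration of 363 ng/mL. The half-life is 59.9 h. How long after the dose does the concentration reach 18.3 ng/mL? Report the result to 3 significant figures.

258 hours

k = ln 2 / 59.9 = 0.01157 h⁻¹
C(t) = C₀ e^(−kt)  ⇒  t = ln(C₀/C) / k
t = ln(363/18.3) / 0.01157 = 2.988 / 0.01157 ≈ 258 hours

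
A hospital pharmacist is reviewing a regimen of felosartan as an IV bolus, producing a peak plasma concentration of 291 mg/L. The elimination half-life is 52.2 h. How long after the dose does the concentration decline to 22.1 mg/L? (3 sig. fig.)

194 hours

k = ln 2 / 52.2 = 0.01328 h⁻¹
C(t) = C₀ e^(−kt)  ⇒  t = ln(C₀/C) / k
t = ln(291/22.1) / 0.01328 = 2.578 / 0.01328 ≈ 194 hours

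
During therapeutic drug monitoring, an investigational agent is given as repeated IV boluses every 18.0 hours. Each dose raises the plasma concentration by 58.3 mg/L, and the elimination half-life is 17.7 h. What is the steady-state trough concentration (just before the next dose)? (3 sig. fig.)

57.0 mg/L

k = ln 2 / 17.7 = 0.03916 h⁻¹
Fraction remaining after one interval: e^(−kτ) = e^(−0.03916 × 18.0) = 0.4942
R = 1 / (1 − 0.4942) = 1.977
Css,max = 58.3 × 1.977 = 115.3 mg/L
Css,min = Css,max × e^(−kτ) = 115.3 × 0.4942 ≈ 57.0 mg/L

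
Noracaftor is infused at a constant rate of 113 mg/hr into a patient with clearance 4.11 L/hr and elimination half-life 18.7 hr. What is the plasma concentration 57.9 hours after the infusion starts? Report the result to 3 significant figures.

Css = rate / CL = 113 / 4.11 = 27.49 µg/mL
k = ln 2 / 18.7 = 0.03707 hr⁻¹
C(t) = Css (1 − e^(−kt)) = 27.49 × (1 − e^(−2.146)) = 27.49 × 0.8831 ≈ 24.3 µg/mL

24.3 µg/mL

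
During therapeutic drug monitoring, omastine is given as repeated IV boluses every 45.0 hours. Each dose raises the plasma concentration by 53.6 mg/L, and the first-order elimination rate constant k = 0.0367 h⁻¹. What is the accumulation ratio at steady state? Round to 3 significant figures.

Fraction remaining after one interval: e^(−kτ) = e^(−0.03670 × 45.0) = 0.1918
R = 1 / (1 − 0.1918) = 1 / 0.8082 ≈ 1.24

1.24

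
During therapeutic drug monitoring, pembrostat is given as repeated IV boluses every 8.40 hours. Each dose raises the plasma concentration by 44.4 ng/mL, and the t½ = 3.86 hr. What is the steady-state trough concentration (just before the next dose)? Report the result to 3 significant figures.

12.6 ng/mL

k = ln 2 / 3.86 = 0.1796 hr⁻¹
Fraction remaining after one interval: e^(−kτ) = e^(−0.1796 × 8.40) = 0.2213
R = 1 / (1 − 0.2213) = 1.284
Css,max = 44.4 × 1.284 = 57.02 ng/mL
Css,min = Css,max × e^(−kτ) = 57.02 × 0.2213 ≈ 12.6 ng/mL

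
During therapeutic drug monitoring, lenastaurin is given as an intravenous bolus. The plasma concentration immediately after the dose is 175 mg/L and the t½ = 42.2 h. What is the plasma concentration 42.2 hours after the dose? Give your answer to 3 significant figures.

k = ln 2 / 42.2 = 0.01643 h⁻¹
C(t) = C₀ e^(−kt) = 175 × e^(−0.01643 × 42.2) = 175 × e^(−0.6931) = 175 × 0.5000 ≈ 87.5 mg/L

87.5 mg/L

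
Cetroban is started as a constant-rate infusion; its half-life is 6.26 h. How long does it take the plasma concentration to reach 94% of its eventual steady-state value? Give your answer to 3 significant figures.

k = ln 2 / 6.26 = 0.1107 h⁻¹
f = 1 − e^(−kt)  ⇒  t = −ln(1 − f) / k
t = −ln(1 − 0.94) / 0.1107 = 2.813 / 0.1107 ≈ 25.4 hours

25.4 hours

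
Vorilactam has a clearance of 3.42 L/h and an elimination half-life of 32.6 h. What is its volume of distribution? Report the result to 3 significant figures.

k = ln 2 / t½ = ln 2 / 32.6 = 0.02126 h⁻¹
V = CL / k = 3.42 / 0.02126 ≈ 161 L

161 L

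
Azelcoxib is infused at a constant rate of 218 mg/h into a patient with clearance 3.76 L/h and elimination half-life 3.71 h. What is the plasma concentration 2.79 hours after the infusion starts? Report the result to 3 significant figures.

23.6 mg/L

Css = rate / CL = 218 / 3.76 = 57.98 mg/L
k = ln 2 / 3.71 = 0.1868 h⁻¹
C(t) = Css (1 − e^(−kt)) = 57.98 × (1 − e^(−0.5213)) = 57.98 × 0.4062 ≈ 23.6 mg/L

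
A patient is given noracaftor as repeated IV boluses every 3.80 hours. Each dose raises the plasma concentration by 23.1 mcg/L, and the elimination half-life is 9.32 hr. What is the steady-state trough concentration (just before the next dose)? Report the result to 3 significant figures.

k = ln 2 / 9.32 = 0.07437 hr⁻¹
Fraction remaining after one interval: e^(−kτ) = e^(−0.07437 × 3.80) = 0.7538
R = 1 / (1 − 0.7538) = 4.062
Css,max = 23.1 × 4.062 = 93.83 mcg/L
Css,min = Css,max × e^(−kτ) = 93.83 × 0.7538 ≈ 70.7 mcg/L

70.7 mcg/L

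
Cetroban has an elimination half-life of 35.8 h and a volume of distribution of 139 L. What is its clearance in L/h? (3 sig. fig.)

k = ln 2 / t½ = ln 2 / 35.8 = 0.01936 h⁻¹
CL = k · V = 0.01936 × 139 ≈ 2.69 L/h

2.69 L/h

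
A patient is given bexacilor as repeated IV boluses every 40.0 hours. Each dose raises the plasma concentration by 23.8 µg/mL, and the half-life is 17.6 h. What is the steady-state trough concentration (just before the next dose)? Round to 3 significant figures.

k = ln 2 / 17.6 = 0.03938 h⁻¹
Fraction remaining after one interval: e^(−kτ) = e^(−0.03938 × 40.0) = 0.2069
R = 1 / (1 − 0.2069) = 1.261
Css,max = 23.8 × 1.261 = 30.01 µg/mL
Css,min = Css,max × e^(−kτ) = 30.01 × 0.2069 ≈ 6.21 µg/mL

6.21 µg/mL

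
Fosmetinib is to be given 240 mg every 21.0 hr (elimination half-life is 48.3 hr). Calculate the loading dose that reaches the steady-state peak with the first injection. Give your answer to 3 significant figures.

922 mg

k = ln 2 / 48.3 = 0.01435 hr⁻¹
Accumulation ratio R = 1 / (1 − e^(−kτ)) = 1 / (1 − e^(−0.01435×21.0)) = 1 / (1 − 0.7398) = 3.843
Loading dose = maintenance dose × R = 240 × 3.843 ≈ 922 mg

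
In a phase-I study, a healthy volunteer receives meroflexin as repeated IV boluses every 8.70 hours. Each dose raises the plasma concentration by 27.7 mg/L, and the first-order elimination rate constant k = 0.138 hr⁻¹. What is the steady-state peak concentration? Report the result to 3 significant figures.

39.6 mg/L

Fraction remaining after one interval: e^(−kτ) = e^(−0.1380 × 8.70) = 0.3010
R = 1 / (1 − 0.3010) = 1.431
Css,max = 27.7 × 1.431 ≈ 39.6 mg/L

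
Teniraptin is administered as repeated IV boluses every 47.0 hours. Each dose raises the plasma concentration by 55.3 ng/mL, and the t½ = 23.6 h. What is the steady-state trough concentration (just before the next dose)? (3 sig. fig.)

18.6 ng/mL

k = ln 2 / 23.6 = 0.02937 h⁻¹
Fraction remaining after one interval: e^(−kτ) = e^(−0.02937 × 47.0) = 0.2515
R = 1 / (1 − 0.2515) = 1.336
Css,max = 55.3 × 1.336 = 73.88 ng/mL
Css,min = Css,max × e^(−kτ) = 73.88 × 0.2515 ≈ 18.6 ng/mL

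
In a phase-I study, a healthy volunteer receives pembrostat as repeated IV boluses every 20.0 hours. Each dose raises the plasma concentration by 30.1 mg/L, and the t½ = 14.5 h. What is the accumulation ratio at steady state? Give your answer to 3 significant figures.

1.62

k = ln 2 / 14.5 = 0.04780 h⁻¹
Fraction remaining after one interval: e^(−kτ) = e^(−0.04780 × 20.0) = 0.3844
R = 1 / (1 − 0.3844) = 1 / 0.6156 ≈ 1.62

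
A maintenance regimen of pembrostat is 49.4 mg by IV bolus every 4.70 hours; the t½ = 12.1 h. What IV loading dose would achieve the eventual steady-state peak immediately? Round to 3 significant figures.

209 mg

k = ln 2 / 12.1 = 0.05728 h⁻¹
Accumulation ratio R = 1 / (1 − e^(−kτ)) = 1 / (1 − e^(−0.05728×4.70)) = 1 / (1 − 0.7640) = 4.237
Loading dose = maintenance dose × R = 49.4 × 4.237 ≈ 209 mg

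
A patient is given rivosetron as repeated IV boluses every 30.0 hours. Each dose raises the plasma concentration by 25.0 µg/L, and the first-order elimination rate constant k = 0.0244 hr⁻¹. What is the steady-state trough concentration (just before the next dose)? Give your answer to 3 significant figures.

23.2 µg/L

Fraction remaining after one interval: e^(−kτ) = e^(−0.02440 × 30.0) = 0.4809
R = 1 / (1 − 0.4809) = 1.927
Css,max = 25.0 × 1.927 = 48.16 µg/L
Css,min = Css,max × e^(−kτ) = 48.16 × 0.4809 ≈ 23.2 µg/L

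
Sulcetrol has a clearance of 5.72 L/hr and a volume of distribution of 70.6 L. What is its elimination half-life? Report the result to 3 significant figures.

8.56 hours

k = CL / V = 5.72 / 70.6 = 0.08102 hr⁻¹
t½ = ln 2 / k = ln 2 / 0.08102 ≈ 8.56 hours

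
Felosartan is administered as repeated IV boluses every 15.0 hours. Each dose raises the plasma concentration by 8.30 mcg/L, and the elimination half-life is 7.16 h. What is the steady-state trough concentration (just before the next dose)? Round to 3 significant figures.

k = ln 2 / 7.16 = 0.09681 h⁻¹
Fraction remaining after one interval: e^(−kτ) = e^(−0.09681 × 15.0) = 0.2341
R = 1 / (1 − 0.2341) = 1.306
Css,max = 8.30 × 1.306 = 10.84 mcg/L
Css,min = Css,max × e^(−kτ) = 10.84 × 0.2341 ≈ 2.54 mcg/L

2.54 mcg/L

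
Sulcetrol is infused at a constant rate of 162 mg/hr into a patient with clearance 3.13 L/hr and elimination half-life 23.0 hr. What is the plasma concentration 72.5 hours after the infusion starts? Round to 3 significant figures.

Css = rate / CL = 162 / 3.13 = 51.76 mg/L
k = ln 2 / 23.0 = 0.03014 hr⁻¹
C(t) = Css (1 − e^(−kt)) = 51.76 × (1 − e^(−2.185)) = 51.76 × 0.8875 ≈ 45.9 mg/L

45.9 mg/L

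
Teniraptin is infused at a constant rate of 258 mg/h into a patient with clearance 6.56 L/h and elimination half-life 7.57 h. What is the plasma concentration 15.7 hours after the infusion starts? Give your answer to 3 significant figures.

Css = rate / CL = 258 / 6.56 = 39.33 mg/L
k = ln 2 / 7.57 = 0.09157 h⁻¹
C(t) = Css (1 − e^(−kt)) = 39.33 × (1 − e^(−1.438)) = 39.33 × 0.7625 ≈ 30.0 mg/L

30.0 mg/L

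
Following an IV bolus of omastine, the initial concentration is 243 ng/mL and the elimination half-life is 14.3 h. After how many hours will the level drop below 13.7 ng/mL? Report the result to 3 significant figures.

k = ln 2 / 14.3 = 0.04847 h⁻¹
C(t) = C₀ e^(−kt)  ⇒  t = ln(C₀/C) / k
t = ln(243/13.7) / 0.04847 = 2.876 / 0.04847 ≈ 59.3 hours

59.3 hours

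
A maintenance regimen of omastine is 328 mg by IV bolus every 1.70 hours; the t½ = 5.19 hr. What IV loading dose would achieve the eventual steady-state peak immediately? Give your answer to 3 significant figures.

k = ln 2 / 5.19 = 0.1336 hr⁻¹
Accumulation ratio R = 1 / (1 − e^(−kτ)) = 1 / (1 − e^(−0.1336×1.70)) = 1 / (1 − 0.7969) = 4.923
Loading dose = maintenance dose × R = 328 × 4.923 ≈ 1610 mg

1610 mg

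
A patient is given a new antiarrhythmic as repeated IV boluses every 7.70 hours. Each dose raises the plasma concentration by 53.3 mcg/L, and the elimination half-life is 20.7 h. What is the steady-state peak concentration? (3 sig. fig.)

235 mcg/L

k = ln 2 / 20.7 = 0.03349 h⁻¹
Fraction remaining after one interval: e^(−kτ) = e^(−0.03349 × 7.70) = 0.7727
R = 1 / (1 − 0.7727) = 4.400
Css,max = 53.3 × 4.400 ≈ 235 mcg/L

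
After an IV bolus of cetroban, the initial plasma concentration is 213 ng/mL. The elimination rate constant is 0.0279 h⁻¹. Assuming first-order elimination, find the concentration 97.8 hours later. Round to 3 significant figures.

13.9 ng/mL

C(t) = C₀ e^(−kt) = 213 × e^(−0.02790 × 97.8) = 213 × e^(−2.729) = 213 × 0.06531 ≈ 13.9 ng/mL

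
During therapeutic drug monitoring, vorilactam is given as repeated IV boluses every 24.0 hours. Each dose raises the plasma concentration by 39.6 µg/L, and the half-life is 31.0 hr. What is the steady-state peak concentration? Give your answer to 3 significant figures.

95.4 µg/L

k = ln 2 / 31.0 = 0.02236 hr⁻¹
Fraction remaining after one interval: e^(−kτ) = e^(−0.02236 × 24.0) = 0.5847
R = 1 / (1 − 0.5847) = 2.408
Css,max = 39.6 × 2.408 ≈ 95.4 µg/L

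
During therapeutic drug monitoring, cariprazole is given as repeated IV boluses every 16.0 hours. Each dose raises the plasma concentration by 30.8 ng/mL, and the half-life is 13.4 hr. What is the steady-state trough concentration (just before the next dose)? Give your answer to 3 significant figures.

23.9 ng/mL

k = ln 2 / 13.4 = 0.05173 hr⁻¹
Fraction remaining after one interval: e^(−kτ) = e^(−0.05173 × 16.0) = 0.4371
R = 1 / (1 − 0.4371) = 1.776
Css,max = 30.8 × 1.776 = 54.71 ng/mL
Css,min = Css,max × e^(−kτ) = 54.71 × 0.4371 ≈ 23.9 ng/mL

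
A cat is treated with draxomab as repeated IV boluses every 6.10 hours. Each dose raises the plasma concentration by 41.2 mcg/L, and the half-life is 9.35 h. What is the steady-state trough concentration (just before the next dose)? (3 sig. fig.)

k = ln 2 / 9.35 = 0.07413 h⁻¹
Fraction remaining after one interval: e^(−kτ) = e^(−0.07413 × 6.10) = 0.6362
R = 1 / (1 − 0.6362) = 2.749
Css,max = 41.2 × 2.749 = 113.3 mcg/L
Css,min = Css,max × e^(−kτ) = 113.3 × 0.6362 ≈ 72.1 mcg/L

72.1 mcg/L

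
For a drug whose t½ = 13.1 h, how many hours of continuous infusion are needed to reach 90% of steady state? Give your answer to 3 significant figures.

43.5 hours

k = ln 2 / 13.1 = 0.05291 h⁻¹
f = 1 − e^(−kt)  ⇒  t = −ln(1 − f) / k
t = −ln(1 − 0.9) / 0.05291 = 2.303 / 0.05291 ≈ 43.5 hours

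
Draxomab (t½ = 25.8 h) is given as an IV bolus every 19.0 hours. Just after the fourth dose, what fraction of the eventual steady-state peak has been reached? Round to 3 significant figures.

0.870

k = ln 2 / 25.8 = 0.02687 h⁻¹
f_n = 1 − e^(−nkτ) = 1 − e^(−4 × 0.02687 × 19.0) = 1 − e^(−2.042) = 1 − 0.1298 ≈ 0.870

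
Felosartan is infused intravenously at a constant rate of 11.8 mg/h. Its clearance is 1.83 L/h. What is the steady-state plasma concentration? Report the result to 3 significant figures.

Css = infusion rate / CL = 11.8 / 1.83 ≈ 6.45 µg/mL

6.45 µg/mL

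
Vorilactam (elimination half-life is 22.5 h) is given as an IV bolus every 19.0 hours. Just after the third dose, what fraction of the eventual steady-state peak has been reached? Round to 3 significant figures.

k = ln 2 / 22.5 = 0.03081 h⁻¹
f_n = 1 − e^(−nkτ) = 1 − e^(−3 × 0.03081 × 19.0) = 1 − e^(−1.756) = 1 − 0.1727 ≈ 0.827

0.827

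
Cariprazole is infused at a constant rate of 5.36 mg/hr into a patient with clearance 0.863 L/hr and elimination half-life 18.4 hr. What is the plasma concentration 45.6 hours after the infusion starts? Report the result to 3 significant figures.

5.10 µg/mL

Css = rate / CL = 5.36 / 0.863 = 6.211 µg/mL
k = ln 2 / 18.4 = 0.03767 hr⁻¹
C(t) = Css (1 − e^(−kt)) = 6.211 × (1 − e^(−1.718)) = 6.211 × 0.8205 ≈ 5.10 µg/mL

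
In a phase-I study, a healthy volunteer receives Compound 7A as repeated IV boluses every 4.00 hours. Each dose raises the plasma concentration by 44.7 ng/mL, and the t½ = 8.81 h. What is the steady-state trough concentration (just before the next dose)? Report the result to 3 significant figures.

121 ng/mL

k = ln 2 / 8.81 = 0.07868 h⁻¹
Fraction remaining after one interval: e^(−kτ) = e^(−0.07868 × 4.00) = 0.7300
R = 1 / (1 − 0.7300) = 3.704
Css,max = 44.7 × 3.704 = 165.6 ng/mL
Css,min = Css,max × e^(−kτ) = 165.6 × 0.7300 ≈ 121 ng/mL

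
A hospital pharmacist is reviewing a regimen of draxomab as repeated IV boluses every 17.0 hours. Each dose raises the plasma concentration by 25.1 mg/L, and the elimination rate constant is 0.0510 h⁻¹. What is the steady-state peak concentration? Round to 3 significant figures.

43.3 mg/L

Fraction remaining after one interval: e^(−kτ) = e^(−0.05100 × 17.0) = 0.4202
R = 1 / (1 − 0.4202) = 1.725
Css,max = 25.1 × 1.725 ≈ 43.3 mg/L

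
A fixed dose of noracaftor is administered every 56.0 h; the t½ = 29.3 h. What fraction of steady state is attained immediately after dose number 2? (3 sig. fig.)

0.929

k = ln 2 / 29.3 = 0.02366 h⁻¹
f_n = 1 − e^(−nkτ) = 1 − e^(−2 × 0.02366 × 56.0) = 1 − e^(−2.650) = 1 − 0.07068 ≈ 0.929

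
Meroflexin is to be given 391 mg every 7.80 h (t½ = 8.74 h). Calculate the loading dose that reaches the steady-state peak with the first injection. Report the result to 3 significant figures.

k = ln 2 / 8.74 = 0.07931 h⁻¹
Accumulation ratio R = 1 / (1 − e^(−kτ)) = 1 / (1 − e^(−0.07931×7.80)) = 1 / (1 − 0.5387) = 2.168
Loading dose = maintenance dose × R = 391 × 2.168 ≈ 848 mg

848 mg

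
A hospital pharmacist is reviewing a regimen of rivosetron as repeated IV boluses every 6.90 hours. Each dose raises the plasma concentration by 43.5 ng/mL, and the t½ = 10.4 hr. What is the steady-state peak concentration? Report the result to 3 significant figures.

k = ln 2 / 10.4 = 0.06665 hr⁻¹
Fraction remaining after one interval: e^(−kτ) = e^(−0.06665 × 6.90) = 0.6314
R = 1 / (1 − 0.6314) = 2.713
Css,max = 43.5 × 2.713 ≈ 118 ng/mL

118 ng/mL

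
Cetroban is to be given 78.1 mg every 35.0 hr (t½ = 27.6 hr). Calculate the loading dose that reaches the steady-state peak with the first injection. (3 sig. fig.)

134 mg

k = ln 2 / 27.6 = 0.02511 hr⁻¹
Accumulation ratio R = 1 / (1 − e^(−kτ)) = 1 / (1 − e^(−0.02511×35.0)) = 1 / (1 − 0.4152) = 1.710
Loading dose = maintenance dose × R = 78.1 × 1.710 ≈ 134 mg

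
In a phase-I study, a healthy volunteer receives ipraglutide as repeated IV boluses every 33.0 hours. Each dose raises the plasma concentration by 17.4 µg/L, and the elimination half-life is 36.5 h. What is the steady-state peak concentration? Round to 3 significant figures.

37.4 µg/L

k = ln 2 / 36.5 = 0.01899 h⁻¹
Fraction remaining after one interval: e^(−kτ) = e^(−0.01899 × 33.0) = 0.5344
R = 1 / (1 − 0.5344) = 2.148
Css,max = 17.4 × 2.148 ≈ 37.4 µg/L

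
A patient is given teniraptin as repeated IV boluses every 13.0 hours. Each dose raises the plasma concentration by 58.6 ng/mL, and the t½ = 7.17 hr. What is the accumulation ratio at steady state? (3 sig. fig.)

1.40

k = ln 2 / 7.17 = 0.09667 hr⁻¹
Fraction remaining after one interval: e^(−kτ) = e^(−0.09667 × 13.0) = 0.2846
R = 1 / (1 − 0.2846) = 1 / 0.7154 ≈ 1.40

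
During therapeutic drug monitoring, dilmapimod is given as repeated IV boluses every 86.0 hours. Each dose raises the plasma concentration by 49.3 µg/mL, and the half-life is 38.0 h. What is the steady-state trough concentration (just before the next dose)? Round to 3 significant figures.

k = ln 2 / 38.0 = 0.01824 h⁻¹
Fraction remaining after one interval: e^(−kτ) = e^(−0.01824 × 86.0) = 0.2083
R = 1 / (1 − 0.2083) = 1.263
Css,max = 49.3 × 1.263 = 62.27 µg/mL
Css,min = Css,max × e^(−kτ) = 62.27 × 0.2083 ≈ 13.0 µg/mL

13.0 µg/mL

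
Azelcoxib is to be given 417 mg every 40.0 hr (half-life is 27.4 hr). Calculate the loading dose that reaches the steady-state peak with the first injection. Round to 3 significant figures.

655 mg

k = ln 2 / 27.4 = 0.02530 hr⁻¹
Accumulation ratio R = 1 / (1 − e^(−kτ)) = 1 / (1 − e^(−0.02530×40.0)) = 1 / (1 − 0.3635) = 1.571
Loading dose = maintenance dose × R = 417 × 1.571 ≈ 655 mg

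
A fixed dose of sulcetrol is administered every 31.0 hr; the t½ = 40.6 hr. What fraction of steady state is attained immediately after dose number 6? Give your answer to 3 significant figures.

0.958

k = ln 2 / 40.6 = 0.01707 hr⁻¹
f_n = 1 − e^(−nkτ) = 1 − e^(−6 × 0.01707 × 31.0) = 1 − e^(−3.176) = 1 − 0.04177 ≈ 0.958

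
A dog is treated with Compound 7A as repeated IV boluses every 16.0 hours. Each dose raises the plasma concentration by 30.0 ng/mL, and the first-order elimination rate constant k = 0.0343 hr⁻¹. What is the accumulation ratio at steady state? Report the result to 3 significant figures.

Fraction remaining after one interval: e^(−kτ) = e^(−0.03430 × 16.0) = 0.5776
R = 1 / (1 − 0.5776) = 1 / 0.4224 ≈ 2.37

2.37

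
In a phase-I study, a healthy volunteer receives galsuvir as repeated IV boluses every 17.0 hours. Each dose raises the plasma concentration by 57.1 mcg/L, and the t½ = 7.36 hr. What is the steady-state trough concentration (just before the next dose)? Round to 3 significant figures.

14.4 mcg/L

k = ln 2 / 7.36 = 0.09418 hr⁻¹
Fraction remaining after one interval: e^(−kτ) = e^(−0.09418 × 17.0) = 0.2017
R = 1 / (1 − 0.2017) = 1.253
Css,max = 57.1 × 1.253 = 71.53 mcg/L
Css,min = Css,max × e^(−kτ) = 71.53 × 0.2017 ≈ 14.4 mcg/L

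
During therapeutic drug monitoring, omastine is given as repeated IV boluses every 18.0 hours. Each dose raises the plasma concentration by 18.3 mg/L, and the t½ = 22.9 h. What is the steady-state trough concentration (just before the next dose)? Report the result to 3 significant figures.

25.3 mg/L

k = ln 2 / 22.9 = 0.03027 h⁻¹
Fraction remaining after one interval: e^(−kτ) = e^(−0.03027 × 18.0) = 0.5799
R = 1 / (1 − 0.5799) = 2.381
Css,max = 18.3 × 2.381 = 43.57 mg/L
Css,min = Css,max × e^(−kτ) = 43.57 × 0.5799 ≈ 25.3 mg/L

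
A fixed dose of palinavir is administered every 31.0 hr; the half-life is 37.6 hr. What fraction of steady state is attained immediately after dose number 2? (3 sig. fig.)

0.681

k = ln 2 / 37.6 = 0.01843 hr⁻¹
f_n = 1 − e^(−nkτ) = 1 − e^(−2 × 0.01843 × 31.0) = 1 − e^(−1.143) = 1 − 0.3189 ≈ 0.681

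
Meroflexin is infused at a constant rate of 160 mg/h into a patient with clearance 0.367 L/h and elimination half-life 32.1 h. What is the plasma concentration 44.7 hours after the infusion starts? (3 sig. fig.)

Css = rate / CL = 160 / 0.367 = 436.0 mg/L
k = ln 2 / 32.1 = 0.02159 h⁻¹
C(t) = Css (1 − e^(−kt)) = 436.0 × (1 − e^(−0.9652)) = 436.0 × 0.6191 ≈ 270 mg/L

270 mg/L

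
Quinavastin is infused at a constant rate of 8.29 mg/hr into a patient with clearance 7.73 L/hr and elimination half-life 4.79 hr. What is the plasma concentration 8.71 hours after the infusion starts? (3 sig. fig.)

0.768 mg/L

Css = rate / CL = 8.29 / 7.73 = 1.072 mg/L
k = ln 2 / 4.79 = 0.1447 hr⁻¹
C(t) = Css (1 − e^(−kt)) = 1.072 × (1 − e^(−1.260)) = 1.072 × 0.7165 ≈ 0.768 mg/L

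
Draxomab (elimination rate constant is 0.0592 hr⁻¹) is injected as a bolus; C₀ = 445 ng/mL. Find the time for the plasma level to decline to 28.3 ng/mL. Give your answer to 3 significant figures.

46.5 hours

C(t) = C₀ e^(−kt)  ⇒  t = ln(C₀/C) / k
t = ln(445/28.3) / 0.05920 = 2.755 / 0.05920 ≈ 46.5 hours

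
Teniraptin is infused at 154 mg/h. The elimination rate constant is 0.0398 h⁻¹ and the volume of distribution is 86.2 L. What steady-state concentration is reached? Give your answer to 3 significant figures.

44.9 µg/mL

CL = k · V = 0.0398 × 86.2 = 3.431 L/h
Css = rate / CL = 154 / 3.431 ≈ 44.9 µg/mL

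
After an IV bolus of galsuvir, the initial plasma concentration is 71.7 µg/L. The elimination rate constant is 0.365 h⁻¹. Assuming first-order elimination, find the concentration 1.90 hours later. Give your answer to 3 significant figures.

35.8 µg/L

C(t) = C₀ e^(−kt) = 71.7 × e^(−0.3650 × 1.90) = 71.7 × e^(−0.6935) = 71.7 × 0.4998 ≈ 35.8 µg/L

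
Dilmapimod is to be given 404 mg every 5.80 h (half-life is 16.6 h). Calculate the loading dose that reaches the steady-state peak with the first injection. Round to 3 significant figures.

1880 mg

k = ln 2 / 16.6 = 0.04176 h⁻¹
Accumulation ratio R = 1 / (1 − e^(−kτ)) = 1 / (1 − e^(−0.04176×5.80)) = 1 / (1 − 0.7849) = 4.649
Loading dose = maintenance dose × R = 404 × 4.649 ≈ 1880 mg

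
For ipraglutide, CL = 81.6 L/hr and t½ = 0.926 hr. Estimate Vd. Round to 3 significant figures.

109 L

k = ln 2 / t½ = ln 2 / 0.926 = 0.7485 hr⁻¹
V = CL / k = 81.6 / 0.7485 ≈ 109 L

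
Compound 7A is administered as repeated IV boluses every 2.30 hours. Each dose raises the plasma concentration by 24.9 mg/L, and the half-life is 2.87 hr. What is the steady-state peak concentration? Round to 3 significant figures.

k = ln 2 / 2.87 = 0.2415 hr⁻¹
Fraction remaining after one interval: e^(−kτ) = e^(−0.2415 × 2.30) = 0.5738
R = 1 / (1 − 0.5738) = 2.346
Css,max = 24.9 × 2.346 ≈ 58.4 mg/L

58.4 mg/L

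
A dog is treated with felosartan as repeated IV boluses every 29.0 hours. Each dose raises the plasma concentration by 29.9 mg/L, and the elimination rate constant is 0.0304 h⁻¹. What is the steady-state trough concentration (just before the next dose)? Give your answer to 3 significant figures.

Fraction remaining after one interval: e^(−kτ) = e^(−0.03040 × 29.0) = 0.4141
R = 1 / (1 − 0.4141) = 1.707
Css,max = 29.9 × 1.707 = 51.03 mg/L
Css,min = Css,max × e^(−kτ) = 51.03 × 0.4141 ≈ 21.1 mg/L

21.1 mg/L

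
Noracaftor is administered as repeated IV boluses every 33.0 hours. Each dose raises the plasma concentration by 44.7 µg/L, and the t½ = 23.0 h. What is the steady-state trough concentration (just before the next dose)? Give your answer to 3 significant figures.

k = ln 2 / 23.0 = 0.03014 h⁻¹
Fraction remaining after one interval: e^(−kτ) = e^(−0.03014 × 33.0) = 0.3699
R = 1 / (1 − 0.3699) = 1.587
Css,max = 44.7 × 1.587 = 70.94 µg/L
Css,min = Css,max × e^(−kτ) = 70.94 × 0.3699 ≈ 26.2 µg/L

26.2 µg/L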